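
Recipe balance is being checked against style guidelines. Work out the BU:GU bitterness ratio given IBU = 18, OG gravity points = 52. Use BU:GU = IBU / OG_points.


BU:GU = 18 / 52

0.3462


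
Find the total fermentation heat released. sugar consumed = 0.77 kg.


Q = m_sugar · 590 kJ/kg
Q = 0.77 · 590

454.3000 kJ


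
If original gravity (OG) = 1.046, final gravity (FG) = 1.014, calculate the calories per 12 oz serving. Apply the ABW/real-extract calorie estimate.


ABW = (OG−FG)·131.25·0.79/FG;  °P = 259 − 259/SG (for OG→OE and FG→AE);  RE = 0.1808·OE + 0.8192·AE;  Cal = (6.9·ABW + 4·(RE−0.1))·FG·3.55
ABW = (1.046 − 1.014)·131.25·0.79/1.014 = 3.2722
OE = 259 − 259/1.046 = 11.3901 °P
AE = 259 − 259/1.014 = 3.5759 °P
RE = 0.1808·11.3901 + 0.8192·3.5759 = 4.9887 °P
Cal = (6.9·3.2722 + 4·(4.9887−0.1))·1.014·3.55

151.6663 kcal


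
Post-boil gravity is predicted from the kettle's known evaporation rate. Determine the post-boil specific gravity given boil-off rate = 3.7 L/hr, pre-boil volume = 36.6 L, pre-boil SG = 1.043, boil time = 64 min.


V_post = V_pre − rate·(t/60);  SG_post = 1 + (SG_pre−1)·V_pre/V_post
V_post = 36.6 − 3.7·(64/60) = 32.6533
SG_post = 1 + (1.043 − 1)·36.6/32.6533

1.0482


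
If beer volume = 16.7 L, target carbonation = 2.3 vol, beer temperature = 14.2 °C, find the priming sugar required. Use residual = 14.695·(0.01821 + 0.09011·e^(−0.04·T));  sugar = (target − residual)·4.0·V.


residual = 14.695·(0.01821 + 0.09011·e^(−0.04·14.2)) = 1.0179
sugar = (2.3 − 1.0179)·4.0·16.7

85.6413 g


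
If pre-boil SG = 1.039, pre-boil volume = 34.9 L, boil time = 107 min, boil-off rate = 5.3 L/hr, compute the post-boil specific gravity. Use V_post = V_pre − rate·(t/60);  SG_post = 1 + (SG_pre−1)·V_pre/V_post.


V_post = 34.9 − 5.3·(107/60) = 25.4483
SG_post = 1 + (1.039 − 1)·34.9/25.4483

1.0535


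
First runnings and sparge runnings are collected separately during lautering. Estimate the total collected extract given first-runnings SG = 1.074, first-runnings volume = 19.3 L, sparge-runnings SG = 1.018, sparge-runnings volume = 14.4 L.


total = Σ (SG_i − 1)·1000·V_i
first = (1.074 − 1)·1000·19.3 = 1428.2000
sparge = (1.018 − 1)·1000·14.4 = 259.2000
total = 1428.2000 + 259.2000

1687.4000 gravity·L


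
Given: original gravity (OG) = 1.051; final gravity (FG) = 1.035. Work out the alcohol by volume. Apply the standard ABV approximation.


ABV = (OG − FG) · 131.25
ABV = (1.051 − 1.035) · 131.25

2.1000 % ABV


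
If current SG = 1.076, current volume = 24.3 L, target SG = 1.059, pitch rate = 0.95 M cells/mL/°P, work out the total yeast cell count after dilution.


V_w = V·((SG_c−1)/(SG_t−1)−1);  °P = 259 − 259/SG_t;  cells = rate·(V+V_w)·°P
V_w = 24.3·((1.076−1)/(1.059−1)−1) = 7.0017
V_final = 24.3 + 7.0017 = 31.3017
°P = 259 − 259/1.059 = 14.4297
cells = 0.95·31.3017·14.4297

429.0889 billion cells


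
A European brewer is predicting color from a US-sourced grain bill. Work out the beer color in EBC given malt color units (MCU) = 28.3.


SRM = 1.4922·MCU^0.6859;  EBC = SRM·1.97
SRM = 1.4922·28.3^0.6859 = 14.7777
EBC = 14.7777·1.97

29.1121 EBC


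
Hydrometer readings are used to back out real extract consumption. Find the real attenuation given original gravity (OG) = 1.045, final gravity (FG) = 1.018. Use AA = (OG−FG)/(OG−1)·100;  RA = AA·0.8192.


AA = (1.045 − 1.018)/(1.045 − 1)·100 = 60.0000
RA = 60.0000·0.8192

49.1520 %


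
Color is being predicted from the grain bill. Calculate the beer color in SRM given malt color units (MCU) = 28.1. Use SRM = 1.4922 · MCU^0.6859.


SRM = 1.4922 · 28.1^0.6859

14.7060 SRM


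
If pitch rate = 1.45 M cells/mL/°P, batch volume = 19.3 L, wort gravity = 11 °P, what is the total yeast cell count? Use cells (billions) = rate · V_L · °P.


cells = 1.45 · 19.3 · 11

307.8350 billion cells


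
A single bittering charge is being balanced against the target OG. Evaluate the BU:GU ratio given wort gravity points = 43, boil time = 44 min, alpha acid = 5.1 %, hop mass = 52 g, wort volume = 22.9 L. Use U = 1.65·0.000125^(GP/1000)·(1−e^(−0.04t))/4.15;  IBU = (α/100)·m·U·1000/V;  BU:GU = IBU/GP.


U = 1.65·0.000125^(43/1000)·(1−e^(−0.04·44))/4.15 = 0.2237
IBU = (5.1/100)·52·0.2237·1000/22.9 = 25.9029
BU:GU = 25.9029/43

0.6024


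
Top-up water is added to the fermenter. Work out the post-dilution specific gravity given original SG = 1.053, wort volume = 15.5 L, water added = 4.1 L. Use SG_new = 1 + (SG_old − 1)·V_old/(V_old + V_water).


pts = (1.053 − 1)·1000·15.5/(15.5 + 4.1) = 41.9133
SG_new = 1 + 41.9133/1000

1.0419


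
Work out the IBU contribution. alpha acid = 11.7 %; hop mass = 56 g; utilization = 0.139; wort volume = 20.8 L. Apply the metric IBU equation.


IBU = (α/100)·mass·U·1000 / V
IBU = (11.7/100)·56·0.139·1000 / 20.8

43.7850 IBU


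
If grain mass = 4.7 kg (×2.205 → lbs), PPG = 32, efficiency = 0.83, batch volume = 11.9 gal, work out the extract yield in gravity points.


points = lbs × PPG × eff / vol
lbs = 4.7 × 2.205 = 10.3635
points = 10.3635 × 32 × 0.83 / 11.9

23.1306 points


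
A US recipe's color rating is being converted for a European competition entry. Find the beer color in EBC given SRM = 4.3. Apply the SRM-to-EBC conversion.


EBC = SRM · 1.97
EBC = 4.3 · 1.97

8.4710 EBC


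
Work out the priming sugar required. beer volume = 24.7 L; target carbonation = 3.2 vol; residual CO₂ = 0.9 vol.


sugar = (target − residual)·4.0·V
sugar = (3.2 − 0.9)·4.0·24.7

227.2400 g


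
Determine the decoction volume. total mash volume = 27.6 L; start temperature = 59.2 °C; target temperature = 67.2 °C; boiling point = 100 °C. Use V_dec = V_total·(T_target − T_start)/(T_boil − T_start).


V_dec = 27.6·(67.2 − 59.2)/(100 − 59.2)

5.4118 L


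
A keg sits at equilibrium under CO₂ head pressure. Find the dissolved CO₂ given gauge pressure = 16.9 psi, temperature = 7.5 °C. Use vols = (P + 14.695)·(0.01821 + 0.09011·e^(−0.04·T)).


vols = (16.9 + 14.695)·(0.01821 + 0.09011·e^(−0.04·7.5))

2.6845 volumes


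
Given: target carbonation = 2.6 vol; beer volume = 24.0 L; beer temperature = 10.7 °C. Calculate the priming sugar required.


residual = 14.695·(0.01821 + 0.09011·e^(−0.04·T));  sugar = (target − residual)·4.0·V
residual = 14.695·(0.01821 + 0.09011·e^(−0.04·10.7)) = 1.1307
sugar = (2.6 − 1.1307)·4.0·24.0

141.0525 g


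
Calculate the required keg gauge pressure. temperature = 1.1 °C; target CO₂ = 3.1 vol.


psi = vols/(0.01821 + 0.09011·e^(−0.04·T)) − 14.695
psi = 3.1/(0.01821 + 0.09011·e^(−0.04·1.1)) − 14.695

14.9868 psi


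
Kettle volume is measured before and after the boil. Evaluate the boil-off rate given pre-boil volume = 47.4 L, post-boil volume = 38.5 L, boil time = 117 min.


rate = (V_pre − V_post) / (t_min/60)
rate = (47.4 − 38.5) / (117/60)

4.5641 L/hr


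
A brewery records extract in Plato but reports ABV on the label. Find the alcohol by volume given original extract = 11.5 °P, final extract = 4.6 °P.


SG = 259/(259 − P);  ABV = (OG − FG)·131.25
OG = 259/(259 − 11.5) = 1.0465
FG = 259/(259 − 4.6) = 1.0181
ABV = (1.0465 − 1.0181)·131.25

3.7253 % ABV


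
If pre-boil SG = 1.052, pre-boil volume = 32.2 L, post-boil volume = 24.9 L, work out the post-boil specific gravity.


SG_post = 1 + (SG_pre − 1)·V_pre/V_post
pts_pre = (1.052 − 1)·1000 = 52.0000
pts_post = 52.0000·32.2/24.9 = 67.2450
SG_post = 1 + 67.2450/1000

1.0672


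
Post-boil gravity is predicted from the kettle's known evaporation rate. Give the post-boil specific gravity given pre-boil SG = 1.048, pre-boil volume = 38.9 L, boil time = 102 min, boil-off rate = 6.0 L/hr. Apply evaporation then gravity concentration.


V_post = V_pre − rate·(t/60);  SG_post = 1 + (SG_pre−1)·V_pre/V_post
V_post = 38.9 − 6.0·(102/60) = 28.7000
SG_post = 1 + (1.048 − 1)·38.9/28.7000

1.0651


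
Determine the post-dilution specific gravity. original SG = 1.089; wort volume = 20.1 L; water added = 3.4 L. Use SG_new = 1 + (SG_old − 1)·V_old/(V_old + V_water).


pts = (1.089 − 1)·1000·20.1/(20.1 + 3.4) = 76.1234
SG_new = 1 + 76.1234/1000

1.0761


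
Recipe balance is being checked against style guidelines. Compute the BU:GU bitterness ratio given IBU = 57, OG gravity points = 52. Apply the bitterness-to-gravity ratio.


BU:GU = IBU / OG_points
BU:GU = 57 / 52

1.0962


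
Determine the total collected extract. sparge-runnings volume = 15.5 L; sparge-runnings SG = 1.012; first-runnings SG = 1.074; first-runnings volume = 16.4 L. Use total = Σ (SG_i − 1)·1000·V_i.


first = (1.074 − 1)·1000·16.4 = 1213.6000
sparge = (1.012 − 1)·1000·15.5 = 186.0000
total = 1213.6000 + 186.0000

1399.6000 gravity·L


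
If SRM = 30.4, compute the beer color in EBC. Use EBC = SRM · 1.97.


EBC = 30.4 · 1.97

59.8880 EBC


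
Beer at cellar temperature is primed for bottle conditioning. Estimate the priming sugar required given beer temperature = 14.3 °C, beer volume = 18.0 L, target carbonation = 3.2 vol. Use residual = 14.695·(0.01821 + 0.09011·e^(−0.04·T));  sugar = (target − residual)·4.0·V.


residual = 14.695·(0.01821 + 0.09011·e^(−0.04·14.3)) = 1.0149
sugar = (3.2 − 1.0149)·4.0·18.0

157.3236 g


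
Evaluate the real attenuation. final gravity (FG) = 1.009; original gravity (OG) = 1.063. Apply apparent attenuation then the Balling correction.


AA = (OG−FG)/(OG−1)·100;  RA = AA·0.8192
AA = (1.063 − 1.009)/(1.063 − 1)·100 = 85.7143
RA = 85.7143·0.8192

70.2171 %


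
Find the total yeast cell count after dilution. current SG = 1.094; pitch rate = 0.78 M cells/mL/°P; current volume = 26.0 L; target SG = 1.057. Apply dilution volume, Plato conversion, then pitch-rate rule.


V_w = V·((SG_c−1)/(SG_t−1)−1);  °P = 259 − 259/SG_t;  cells = rate·(V+V_w)·°P
V_w = 26.0·((1.094−1)/(1.057−1)−1) = 16.8772
V_final = 26.0 + 16.8772 = 42.8772
°P = 259 − 259/1.057 = 13.9669
cells = 0.78·42.8772·13.9669

467.1115 billion cells


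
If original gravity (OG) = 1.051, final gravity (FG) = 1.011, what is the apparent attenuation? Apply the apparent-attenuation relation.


AA = (OG − FG)/(OG − 1) · 100
AA = (1.051 − 1.011)/(1.051 − 1) · 100

78.4314 %


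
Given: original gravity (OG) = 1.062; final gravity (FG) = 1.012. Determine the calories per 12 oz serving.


ABW = (OG−FG)·131.25·0.79/FG;  °P = 259 − 259/SG (for OG→OE and FG→AE);  RE = 0.1808·OE + 0.8192·AE;  Cal = (6.9·ABW + 4·(RE−0.1))·FG·3.55
ABW = (1.062 − 1.012)·131.25·0.79/1.012 = 5.1229
OE = 259 − 259/1.062 = 15.1205 °P
AE = 259 − 259/1.012 = 3.0711 °P
RE = 0.1808·15.1205 + 0.8192·3.0711 = 5.2497 °P
Cal = (6.9·5.1229 + 4·(5.2497−0.1))·1.012·3.55

200.9941 kcal


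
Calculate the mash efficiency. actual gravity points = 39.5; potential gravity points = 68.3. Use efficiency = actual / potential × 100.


efficiency = 39.5 / 68.3 × 100

57.8331 %


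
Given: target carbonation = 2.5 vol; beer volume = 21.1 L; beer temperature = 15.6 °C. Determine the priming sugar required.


residual = 14.695·(0.01821 + 0.09011·e^(−0.04·T));  sugar = (target − residual)·4.0·V
residual = 14.695·(0.01821 + 0.09011·e^(−0.04·15.6)) = 0.9771
sugar = (2.5 − 0.9771)·4.0·21.1

128.5344 g


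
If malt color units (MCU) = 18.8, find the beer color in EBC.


SRM = 1.4922·MCU^0.6859;  EBC = SRM·1.97
SRM = 1.4922·18.8^0.6859 = 11.1628
EBC = 11.1628·1.97

21.9907 EBC


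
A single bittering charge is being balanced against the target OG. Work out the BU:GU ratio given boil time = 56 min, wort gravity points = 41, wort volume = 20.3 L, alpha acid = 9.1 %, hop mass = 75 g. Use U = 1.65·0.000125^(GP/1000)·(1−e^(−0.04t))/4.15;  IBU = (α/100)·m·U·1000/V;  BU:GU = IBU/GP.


U = 1.65·0.000125^(41/1000)·(1−e^(−0.04·56))/4.15 = 0.2458
IBU = (9.1/100)·75·0.2458·1000/20.3 = 82.6286
BU:GU = 82.6286/41

2.0153


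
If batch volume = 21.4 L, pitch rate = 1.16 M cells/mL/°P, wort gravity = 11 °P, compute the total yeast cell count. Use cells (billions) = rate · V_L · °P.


cells = 1.16 · 21.4 · 11

273.0640 billion cells


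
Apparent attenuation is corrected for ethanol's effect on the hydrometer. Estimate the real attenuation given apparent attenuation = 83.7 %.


RA = AA · 0.8192
RA = 83.7 · 0.8192

68.5670 %


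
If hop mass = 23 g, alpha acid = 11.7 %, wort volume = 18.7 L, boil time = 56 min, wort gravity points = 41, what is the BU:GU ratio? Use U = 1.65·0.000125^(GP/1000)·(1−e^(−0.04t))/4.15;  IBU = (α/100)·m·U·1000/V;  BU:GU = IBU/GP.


U = 1.65·0.000125^(41/1000)·(1−e^(−0.04·56))/4.15 = 0.2458
IBU = (11.7/100)·23·0.2458·1000/18.7 = 35.3668
BU:GU = 35.3668/41

0.8626


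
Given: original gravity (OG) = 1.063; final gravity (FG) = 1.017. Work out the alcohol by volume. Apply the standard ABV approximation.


ABV = (OG − FG) · 131.25
ABV = (1.063 − 1.017) · 131.25

6.0375 % ABV


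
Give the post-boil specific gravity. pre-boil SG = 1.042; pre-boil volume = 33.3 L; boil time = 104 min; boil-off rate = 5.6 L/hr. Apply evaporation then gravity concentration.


V_post = V_pre − rate·(t/60);  SG_post = 1 + (SG_pre−1)·V_pre/V_post
V_post = 33.3 − 5.6·(104/60) = 23.5933
SG_post = 1 + (1.042 − 1)·33.3/23.5933

1.0593


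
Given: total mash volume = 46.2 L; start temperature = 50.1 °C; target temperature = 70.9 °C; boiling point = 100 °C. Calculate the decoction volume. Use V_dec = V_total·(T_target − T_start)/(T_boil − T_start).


V_dec = 46.2·(70.9 − 50.1)/(100 − 50.1)

19.2577 L


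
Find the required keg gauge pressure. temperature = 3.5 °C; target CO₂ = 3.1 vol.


psi = vols/(0.01821 + 0.09011·e^(−0.04·T)) − 14.695
psi = 3.1/(0.01821 + 0.09011·e^(−0.04·3.5)) − 14.695

17.4134 psi


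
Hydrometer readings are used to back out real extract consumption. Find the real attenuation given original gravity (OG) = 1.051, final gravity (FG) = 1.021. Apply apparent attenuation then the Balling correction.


AA = (OG−FG)/(OG−1)·100;  RA = AA·0.8192
AA = (1.051 − 1.021)/(1.051 − 1)·100 = 58.8235
RA = 58.8235·0.8192

48.1882 %


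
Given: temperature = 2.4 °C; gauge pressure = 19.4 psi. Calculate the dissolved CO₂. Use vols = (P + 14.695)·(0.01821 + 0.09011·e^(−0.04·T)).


vols = (19.4 + 14.695)·(0.01821 + 0.09011·e^(−0.04·2.4))

3.4119 volumes


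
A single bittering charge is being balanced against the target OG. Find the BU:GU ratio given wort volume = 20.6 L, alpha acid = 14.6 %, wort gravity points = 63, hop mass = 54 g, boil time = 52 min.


U = 1.65·0.000125^(GP/1000)·(1−e^(−0.04t))/4.15;  IBU = (α/100)·m·U·1000/V;  BU:GU = IBU/GP
U = 1.65·0.000125^(63/1000)·(1−e^(−0.04·52))/4.15 = 0.1975
IBU = (14.6/100)·54·0.1975·1000/20.6 = 75.5898
BU:GU = 75.5898/63

1.1998


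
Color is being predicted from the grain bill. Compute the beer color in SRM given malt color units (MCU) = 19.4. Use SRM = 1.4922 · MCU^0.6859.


SRM = 1.4922 · 19.4^0.6859

11.4059 SRM


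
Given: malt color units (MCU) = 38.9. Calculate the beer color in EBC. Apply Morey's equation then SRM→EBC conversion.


SRM = 1.4922·MCU^0.6859;  EBC = SRM·1.97
SRM = 1.4922·38.9^0.6859 = 18.3812
EBC = 18.3812·1.97

36.2109 EBC


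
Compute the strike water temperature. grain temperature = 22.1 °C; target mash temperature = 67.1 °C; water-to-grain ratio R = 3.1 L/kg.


T_strike = (0.41/R)·(T_mash − T_grain) + T_mash
T_strike = (0.41/3.1)·(67.1 − 22.1) + 67.1

73.0516 °C


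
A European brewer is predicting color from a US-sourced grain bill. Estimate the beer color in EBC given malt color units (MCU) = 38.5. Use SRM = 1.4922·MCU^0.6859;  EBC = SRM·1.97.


SRM = 1.4922·38.5^0.6859 = 18.2513
EBC = 18.2513·1.97

35.9551 EBC


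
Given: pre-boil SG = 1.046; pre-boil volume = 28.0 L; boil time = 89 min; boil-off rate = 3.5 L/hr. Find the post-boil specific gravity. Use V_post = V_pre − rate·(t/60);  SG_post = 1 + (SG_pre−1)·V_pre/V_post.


V_post = 28.0 − 3.5·(89/60) = 22.8083
SG_post = 1 + (1.046 − 1)·28.0/22.8083

1.0565


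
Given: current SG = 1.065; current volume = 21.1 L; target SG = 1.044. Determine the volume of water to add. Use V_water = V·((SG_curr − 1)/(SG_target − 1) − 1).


V_water = 21.1·((1.065 − 1)/(1.044 − 1) − 1)

10.0705 L


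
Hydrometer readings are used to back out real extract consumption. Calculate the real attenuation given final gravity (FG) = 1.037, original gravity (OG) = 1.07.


AA = (OG−FG)/(OG−1)·100;  RA = AA·0.8192
AA = (1.07 − 1.037)/(1.07 − 1)·100 = 47.1429
RA = 47.1429·0.8192

38.6194 %


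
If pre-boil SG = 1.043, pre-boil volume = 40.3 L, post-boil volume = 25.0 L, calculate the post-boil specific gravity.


SG_post = 1 + (SG_pre − 1)·V_pre/V_post
pts_pre = (1.043 − 1)·1000 = 43.0000
pts_post = 43.0000·40.3/25.0 = 69.3160
SG_post = 1 + 69.3160/1000

1.0693


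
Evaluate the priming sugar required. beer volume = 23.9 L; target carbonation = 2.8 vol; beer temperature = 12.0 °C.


residual = 14.695·(0.01821 + 0.09011·e^(−0.04·T));  sugar = (target − residual)·4.0·V
residual = 14.695·(0.01821 + 0.09011·e^(−0.04·12.0)) = 1.0870
sugar = (2.8 − 1.0870)·4.0·23.9

163.7658 g


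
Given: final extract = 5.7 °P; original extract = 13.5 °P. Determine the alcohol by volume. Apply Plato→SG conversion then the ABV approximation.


SG = 259/(259 − P);  ABV = (OG − FG)·131.25
OG = 259/(259 − 13.5) = 1.0550
FG = 259/(259 − 5.7) = 1.0225
ABV = (1.0550 − 1.0225)·131.25

4.2639 % ABV


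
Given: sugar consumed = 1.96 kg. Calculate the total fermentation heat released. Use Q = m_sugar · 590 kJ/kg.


Q = 1.96 · 590

1156.4000 kJ


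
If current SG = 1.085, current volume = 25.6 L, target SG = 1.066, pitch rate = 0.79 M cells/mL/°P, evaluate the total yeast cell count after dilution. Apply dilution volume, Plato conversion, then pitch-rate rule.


V_w = V·((SG_c−1)/(SG_t−1)−1);  °P = 259 − 259/SG_t;  cells = rate·(V+V_w)·°P
V_w = 25.6·((1.085−1)/(1.066−1)−1) = 7.3697
V_final = 25.6 + 7.3697 = 32.9697
°P = 259 − 259/1.066 = 16.0356
cells = 0.79·32.9697·16.0356

417.6654 billion cells


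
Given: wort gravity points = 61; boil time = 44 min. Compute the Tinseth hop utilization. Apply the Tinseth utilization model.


U = 1.65·0.000125^(GP/1000) · (1 − e^(−0.04·t))/4.15
bigness = 1.65·0.000125^(61/1000) = 0.9537
boil_factor = (1 − e^(−0.04·44))/4.15 = 0.1995
U = 0.9537 · 0.1995

0.1903


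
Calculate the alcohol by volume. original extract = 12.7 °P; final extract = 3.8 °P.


SG = 259/(259 − P);  ABV = (OG − FG)·131.25
OG = 259/(259 − 12.7) = 1.0516
FG = 259/(259 − 3.8) = 1.0149
ABV = (1.0516 − 1.0149)·131.25

4.8133 % ABV


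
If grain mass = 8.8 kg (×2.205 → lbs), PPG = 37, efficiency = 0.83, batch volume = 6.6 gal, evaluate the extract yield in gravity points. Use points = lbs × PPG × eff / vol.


lbs = 8.8 × 2.205 = 19.4040
points = 19.4040 × 37 × 0.83 / 6.6

90.2874 points


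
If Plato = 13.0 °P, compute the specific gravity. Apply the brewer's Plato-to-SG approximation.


SG = 259/(259 − P)
SG = 259/(259 − 13.0)

1.0528


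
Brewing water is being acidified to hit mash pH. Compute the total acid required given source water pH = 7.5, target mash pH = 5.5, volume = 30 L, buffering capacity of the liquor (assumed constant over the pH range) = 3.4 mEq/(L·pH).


acid = buffering capacity · (pH_source − pH_target) · V
acid = 3.4 · (7.5 − 5.5) · 30

204.0000 mEq


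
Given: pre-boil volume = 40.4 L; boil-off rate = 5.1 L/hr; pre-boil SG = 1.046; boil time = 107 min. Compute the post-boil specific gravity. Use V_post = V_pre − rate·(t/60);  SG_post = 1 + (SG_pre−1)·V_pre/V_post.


V_post = 40.4 − 5.1·(107/60) = 31.3050
SG_post = 1 + (1.046 − 1)·40.4/31.3050

1.0594


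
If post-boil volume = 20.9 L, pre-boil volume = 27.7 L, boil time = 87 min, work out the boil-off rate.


rate = (V_pre − V_post) / (t_min/60)
rate = (27.7 − 20.9) / (87/60)

4.6897 L/hr


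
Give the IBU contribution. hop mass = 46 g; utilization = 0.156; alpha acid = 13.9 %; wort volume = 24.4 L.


IBU = (α/100)·mass·U·1000 / V
IBU = (13.9/100)·46·0.156·1000 / 24.4

40.8797 IBU


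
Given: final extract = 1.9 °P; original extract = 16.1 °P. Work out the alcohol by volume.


SG = 259/(259 − P);  ABV = (OG − FG)·131.25
OG = 259/(259 − 16.1) = 1.0663
FG = 259/(259 − 1.9) = 1.0074
ABV = (1.0663 − 1.0074)·131.25

7.7296 % ABV


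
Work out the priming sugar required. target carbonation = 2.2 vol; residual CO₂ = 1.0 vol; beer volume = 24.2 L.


sugar = (target − residual)·4.0·V
sugar = (2.2 − 1.0)·4.0·24.2

116.1600 g


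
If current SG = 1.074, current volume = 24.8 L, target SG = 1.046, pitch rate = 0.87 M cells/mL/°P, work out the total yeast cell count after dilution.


V_w = V·((SG_c−1)/(SG_t−1)−1);  °P = 259 − 259/SG_t;  cells = rate·(V+V_w)·°P
V_w = 24.8·((1.074−1)/(1.046−1)−1) = 15.0957
V_final = 24.8 + 15.0957 = 39.8957
°P = 259 − 259/1.046 = 11.3901
cells = 0.87·39.8957·11.3901

395.3400 billion cells


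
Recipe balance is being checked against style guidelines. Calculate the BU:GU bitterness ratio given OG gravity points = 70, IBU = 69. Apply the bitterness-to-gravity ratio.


BU:GU = IBU / OG_points
BU:GU = 69 / 70

0.9857


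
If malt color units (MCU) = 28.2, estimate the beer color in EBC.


SRM = 1.4922·MCU^0.6859;  EBC = SRM·1.97
SRM = 1.4922·28.2^0.6859 = 14.7419
EBC = 14.7419·1.97

29.0415 EBC


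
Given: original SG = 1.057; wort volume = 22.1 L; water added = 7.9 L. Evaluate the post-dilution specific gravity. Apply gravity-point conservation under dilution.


SG_new = 1 + (SG_old − 1)·V_old/(V_old + V_water)
pts = (1.057 − 1)·1000·22.1/(22.1 + 7.9) = 41.9900
SG_new = 1 + 41.9900/1000

1.0420


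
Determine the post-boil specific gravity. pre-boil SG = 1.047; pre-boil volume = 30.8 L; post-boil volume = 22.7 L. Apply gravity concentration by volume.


SG_post = 1 + (SG_pre − 1)·V_pre/V_post
pts_pre = (1.047 − 1)·1000 = 47.0000
pts_post = 47.0000·30.8/22.7 = 63.7709
SG_post = 1 + 63.7709/1000

1.0638


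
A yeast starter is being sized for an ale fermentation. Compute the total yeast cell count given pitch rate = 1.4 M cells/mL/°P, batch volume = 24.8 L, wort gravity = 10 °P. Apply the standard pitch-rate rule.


cells (billions) = rate · V_L · °P
cells = 1.4 · 24.8 · 10

347.2000 billion cells


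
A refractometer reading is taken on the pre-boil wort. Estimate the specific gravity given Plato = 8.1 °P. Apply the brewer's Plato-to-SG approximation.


SG = 259/(259 − P)
SG = 259/(259 − 8.1)

1.0323


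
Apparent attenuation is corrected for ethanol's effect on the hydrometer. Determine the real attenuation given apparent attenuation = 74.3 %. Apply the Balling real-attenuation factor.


RA = AA · 0.8192
RA = 74.3 · 0.8192

60.8666 %


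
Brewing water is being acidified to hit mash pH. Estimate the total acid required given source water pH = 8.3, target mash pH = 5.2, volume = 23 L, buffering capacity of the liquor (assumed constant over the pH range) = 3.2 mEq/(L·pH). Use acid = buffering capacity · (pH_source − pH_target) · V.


acid = 3.2 · (8.3 − 5.2) · 23

228.1600 mEq


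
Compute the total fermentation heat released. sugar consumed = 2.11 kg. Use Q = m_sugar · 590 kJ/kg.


Q = 2.11 · 590

1244.9000 kJ


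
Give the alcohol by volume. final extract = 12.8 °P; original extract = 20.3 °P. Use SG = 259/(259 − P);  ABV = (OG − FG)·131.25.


OG = 259/(259 − 20.3) = 1.0850
FG = 259/(259 − 12.8) = 1.0520
ABV = (1.0850 − 1.0520)·131.25

4.3383 % ABV


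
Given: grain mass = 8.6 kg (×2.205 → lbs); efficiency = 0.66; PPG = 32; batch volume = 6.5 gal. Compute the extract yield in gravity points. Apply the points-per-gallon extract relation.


points = lbs × PPG × eff / vol
lbs = 8.6 × 2.205 = 18.9630
points = 18.9630 × 32 × 0.66 / 6.5

61.6152 points


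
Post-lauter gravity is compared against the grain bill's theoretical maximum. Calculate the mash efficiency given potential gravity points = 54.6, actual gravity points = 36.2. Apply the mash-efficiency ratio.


efficiency = actual / potential × 100
efficiency = 36.2 / 54.6 × 100

66.3004 %


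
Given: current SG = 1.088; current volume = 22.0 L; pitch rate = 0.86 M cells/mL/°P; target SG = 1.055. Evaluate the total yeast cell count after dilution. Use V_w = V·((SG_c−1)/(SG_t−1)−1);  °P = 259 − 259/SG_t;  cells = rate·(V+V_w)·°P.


V_w = 22.0·((1.088−1)/(1.055−1)−1) = 13.2000
V_final = 22.0 + 13.2000 = 35.2000
°P = 259 − 259/1.055 = 13.5024
cells = 0.86·35.2000·13.5024

408.7437 billion cells


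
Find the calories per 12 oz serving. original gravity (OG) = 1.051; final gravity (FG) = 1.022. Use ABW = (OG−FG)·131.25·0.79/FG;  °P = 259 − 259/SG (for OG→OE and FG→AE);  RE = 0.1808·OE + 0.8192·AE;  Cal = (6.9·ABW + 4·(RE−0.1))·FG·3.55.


ABW = (1.051 − 1.022)·131.25·0.79/1.022 = 2.9422
OE = 259 − 259/1.051 = 12.5680 °P
AE = 259 − 259/1.022 = 5.5753 °P
RE = 0.1808·12.5680 + 0.8192·5.5753 = 6.8396 °P
Cal = (6.9·2.9422 + 4·(6.8396−0.1))·1.022·3.55

171.4630 kcal


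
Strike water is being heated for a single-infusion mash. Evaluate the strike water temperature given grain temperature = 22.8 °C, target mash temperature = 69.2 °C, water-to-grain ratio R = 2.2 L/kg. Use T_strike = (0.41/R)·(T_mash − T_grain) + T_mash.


T_strike = (0.41/2.2)·(69.2 − 22.8) + 69.2

77.8473 °C


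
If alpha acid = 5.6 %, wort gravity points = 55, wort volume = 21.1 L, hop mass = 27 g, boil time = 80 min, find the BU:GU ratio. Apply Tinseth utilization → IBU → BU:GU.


U = 1.65·0.000125^(GP/1000)·(1−e^(−0.04t))/4.15;  IBU = (α/100)·m·U·1000/V;  BU:GU = IBU/GP
U = 1.65·0.000125^(55/1000)·(1−e^(−0.04·80))/4.15 = 0.2326
IBU = (5.6/100)·27·0.2326·1000/21.1 = 16.6710
BU:GU = 16.6710/55

0.3031


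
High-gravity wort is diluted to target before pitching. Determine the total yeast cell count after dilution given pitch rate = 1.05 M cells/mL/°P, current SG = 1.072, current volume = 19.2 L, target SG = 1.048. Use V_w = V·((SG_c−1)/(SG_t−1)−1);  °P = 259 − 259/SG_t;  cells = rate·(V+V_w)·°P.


V_w = 19.2·((1.072−1)/(1.048−1)−1) = 9.6000
V_final = 19.2 + 9.6000 = 28.8000
°P = 259 − 259/1.048 = 11.8626
cells = 1.05·28.8000·11.8626

358.7249 billion cells


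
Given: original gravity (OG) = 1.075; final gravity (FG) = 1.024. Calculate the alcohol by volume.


ABV = (OG − FG) · 131.25
ABV = (1.075 − 1.024) · 131.25

6.6937 % ABV


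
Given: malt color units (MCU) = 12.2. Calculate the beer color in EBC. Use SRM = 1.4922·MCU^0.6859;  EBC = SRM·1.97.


SRM = 1.4922·12.2^0.6859 = 8.2978
EBC = 8.2978·1.97

16.3466 EBC


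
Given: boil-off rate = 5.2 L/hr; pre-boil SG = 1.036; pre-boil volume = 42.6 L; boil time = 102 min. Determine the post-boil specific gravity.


V_post = V_pre − rate·(t/60);  SG_post = 1 + (SG_pre−1)·V_pre/V_post
V_post = 42.6 − 5.2·(102/60) = 33.7600
SG_post = 1 + (1.036 − 1)·42.6/33.7600

1.0454


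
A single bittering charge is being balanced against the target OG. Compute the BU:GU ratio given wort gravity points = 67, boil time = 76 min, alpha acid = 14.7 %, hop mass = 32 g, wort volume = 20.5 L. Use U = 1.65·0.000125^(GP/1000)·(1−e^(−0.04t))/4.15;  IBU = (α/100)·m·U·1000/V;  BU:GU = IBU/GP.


U = 1.65·0.000125^(67/1000)·(1−e^(−0.04·76))/4.15 = 0.2073
IBU = (14.7/100)·32·0.2073·1000/20.5 = 47.5723
BU:GU = 47.5723/67

0.7100


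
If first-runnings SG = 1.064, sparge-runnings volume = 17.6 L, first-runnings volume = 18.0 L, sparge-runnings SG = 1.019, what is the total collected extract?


total = Σ (SG_i − 1)·1000·V_i
first = (1.064 − 1)·1000·18.0 = 1152.0000
sparge = (1.019 − 1)·1000·17.6 = 334.4000
total = 1152.0000 + 334.4000

1486.4000 gravity·L


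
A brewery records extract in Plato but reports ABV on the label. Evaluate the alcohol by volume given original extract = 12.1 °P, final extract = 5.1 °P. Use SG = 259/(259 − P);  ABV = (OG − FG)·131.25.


OG = 259/(259 − 12.1) = 1.0490
FG = 259/(259 − 5.1) = 1.0201
ABV = (1.0490 − 1.0201)·131.25

3.7959 % ABV


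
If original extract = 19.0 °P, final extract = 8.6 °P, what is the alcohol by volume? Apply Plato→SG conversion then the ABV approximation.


SG = 259/(259 − P);  ABV = (OG − FG)·131.25
OG = 259/(259 − 19.0) = 1.0792
FG = 259/(259 − 8.6) = 1.0343
ABV = (1.0792 − 1.0343)·131.25

5.8828 % ABV


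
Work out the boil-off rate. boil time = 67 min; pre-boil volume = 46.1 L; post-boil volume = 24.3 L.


rate = (V_pre − V_post) / (t_min/60)
rate = (46.1 − 24.3) / (67/60)

19.5224 L/hr


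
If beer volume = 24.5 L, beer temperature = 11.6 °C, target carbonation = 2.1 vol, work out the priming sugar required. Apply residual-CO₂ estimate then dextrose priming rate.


residual = 14.695·(0.01821 + 0.09011·e^(−0.04·T));  sugar = (target − residual)·4.0·V
residual = 14.695·(0.01821 + 0.09011·e^(−0.04·11.6)) = 1.1002
sugar = (2.1 − 1.1002)·4.0·24.5

97.9820 g


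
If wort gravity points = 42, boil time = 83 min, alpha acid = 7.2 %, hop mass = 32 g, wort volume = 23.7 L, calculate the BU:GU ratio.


U = 1.65·0.000125^(GP/1000)·(1−e^(−0.04t))/4.15;  IBU = (α/100)·m·U·1000/V;  BU:GU = IBU/GP
U = 1.65·0.000125^(42/1000)·(1−e^(−0.04·83))/4.15 = 0.2627
IBU = (7.2/100)·32·0.2627·1000/23.7 = 25.5416
BU:GU = 25.5416/42

0.6081


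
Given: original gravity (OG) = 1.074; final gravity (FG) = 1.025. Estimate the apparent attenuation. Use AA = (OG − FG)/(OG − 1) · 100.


AA = (1.074 − 1.025)/(1.074 − 1) · 100

66.2162 %


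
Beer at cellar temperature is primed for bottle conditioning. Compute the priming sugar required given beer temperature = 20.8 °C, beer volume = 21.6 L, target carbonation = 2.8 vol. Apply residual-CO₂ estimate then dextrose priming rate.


residual = 14.695·(0.01821 + 0.09011·e^(−0.04·T));  sugar = (target − residual)·4.0·V
residual = 14.695·(0.01821 + 0.09011·e^(−0.04·20.8)) = 0.8438
sugar = (2.8 − 0.8438)·4.0·21.6

169.0119 g


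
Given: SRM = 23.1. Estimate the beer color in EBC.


EBC = SRM · 1.97
EBC = 23.1 · 1.97

45.5070 EBC


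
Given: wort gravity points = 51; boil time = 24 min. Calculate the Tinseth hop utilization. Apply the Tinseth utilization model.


U = 1.65·0.000125^(GP/1000) · (1 − e^(−0.04·t))/4.15
bigness = 1.65·0.000125^(51/1000) = 1.0433
boil_factor = (1 − e^(−0.04·24))/4.15 = 0.1487
U = 1.0433 · 0.1487

0.1551


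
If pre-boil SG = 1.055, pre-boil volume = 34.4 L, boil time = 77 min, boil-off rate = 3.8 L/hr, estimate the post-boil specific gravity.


V_post = V_pre − rate·(t/60);  SG_post = 1 + (SG_pre−1)·V_pre/V_post
V_post = 34.4 − 3.8·(77/60) = 29.5233
SG_post = 1 + (1.055 − 1)·34.4/29.5233

1.0641


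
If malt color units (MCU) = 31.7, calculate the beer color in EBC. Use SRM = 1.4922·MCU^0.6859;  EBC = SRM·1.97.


SRM = 1.4922·31.7^0.6859 = 15.9736
EBC = 15.9736·1.97

31.4680 EBC


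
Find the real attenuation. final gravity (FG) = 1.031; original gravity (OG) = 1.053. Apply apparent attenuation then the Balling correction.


AA = (OG−FG)/(OG−1)·100;  RA = AA·0.8192
AA = (1.053 − 1.031)/(1.053 − 1)·100 = 41.5094
RA = 41.5094·0.8192

34.0045 %


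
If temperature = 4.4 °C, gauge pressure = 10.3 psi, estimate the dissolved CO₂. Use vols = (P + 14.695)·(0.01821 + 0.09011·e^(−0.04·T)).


vols = (10.3 + 14.695)·(0.01821 + 0.09011·e^(−0.04·4.4))

2.3440 volumes


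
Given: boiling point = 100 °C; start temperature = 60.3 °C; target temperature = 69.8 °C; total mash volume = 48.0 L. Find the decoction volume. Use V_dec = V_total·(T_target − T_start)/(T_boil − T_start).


V_dec = 48.0·(69.8 − 60.3)/(100 − 60.3)

11.4861 L


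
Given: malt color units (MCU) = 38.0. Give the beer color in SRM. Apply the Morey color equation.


SRM = 1.4922 · MCU^0.6859
SRM = 1.4922 · 38.0^0.6859

18.0884 SRM


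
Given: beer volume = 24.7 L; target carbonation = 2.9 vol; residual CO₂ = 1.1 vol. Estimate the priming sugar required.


sugar = (target − residual)·4.0·V
sugar = (2.9 − 1.1)·4.0·24.7

177.8400 g


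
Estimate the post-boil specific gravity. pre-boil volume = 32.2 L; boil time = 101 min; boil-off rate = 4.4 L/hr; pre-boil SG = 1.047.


V_post = V_pre − rate·(t/60);  SG_post = 1 + (SG_pre−1)·V_pre/V_post
V_post = 32.2 − 4.4·(101/60) = 24.7933
SG_post = 1 + (1.047 − 1)·32.2/24.7933

1.0610


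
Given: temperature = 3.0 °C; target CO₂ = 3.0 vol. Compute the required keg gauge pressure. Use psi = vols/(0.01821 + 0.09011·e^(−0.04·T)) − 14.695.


psi = 3.0/(0.01821 + 0.09011·e^(−0.04·3.0)) − 14.695

15.8766 psi


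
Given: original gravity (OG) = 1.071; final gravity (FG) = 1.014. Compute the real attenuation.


AA = (OG−FG)/(OG−1)·100;  RA = AA·0.8192
AA = (1.071 − 1.014)/(1.071 − 1)·100 = 80.2817
RA = 80.2817·0.8192

65.7668 %


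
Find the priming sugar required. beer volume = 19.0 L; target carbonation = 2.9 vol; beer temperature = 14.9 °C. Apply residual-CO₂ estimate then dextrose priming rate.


residual = 14.695·(0.01821 + 0.09011·e^(−0.04·T));  sugar = (target − residual)·4.0·V
residual = 14.695·(0.01821 + 0.09011·e^(−0.04·14.9)) = 0.9972
sugar = (2.9 − 0.9972)·4.0·19.0

144.6108 g


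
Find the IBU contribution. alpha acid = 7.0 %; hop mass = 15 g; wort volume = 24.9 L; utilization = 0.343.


IBU = (α/100)·mass·U·1000 / V
IBU = (7.0/100)·15·0.343·1000 / 24.9

14.4639 IBU


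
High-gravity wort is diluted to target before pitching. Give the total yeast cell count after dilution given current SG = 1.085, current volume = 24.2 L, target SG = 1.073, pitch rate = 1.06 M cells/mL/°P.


V_w = V·((SG_c−1)/(SG_t−1)−1);  °P = 259 − 259/SG_t;  cells = rate·(V+V_w)·°P
V_w = 24.2·((1.085−1)/(1.073−1)−1) = 3.9781
V_final = 24.2 + 3.9781 = 28.1781
°P = 259 − 259/1.073 = 17.6207
cells = 1.06·28.1781·17.6207

526.3083 billion cells


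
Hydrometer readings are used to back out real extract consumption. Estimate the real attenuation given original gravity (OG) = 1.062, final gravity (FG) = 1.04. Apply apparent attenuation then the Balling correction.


AA = (OG−FG)/(OG−1)·100;  RA = AA·0.8192
AA = (1.062 − 1.04)/(1.062 − 1)·100 = 35.4839
RA = 35.4839·0.8192

29.0684 %


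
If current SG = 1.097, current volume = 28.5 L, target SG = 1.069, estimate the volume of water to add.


V_water = V·((SG_curr − 1)/(SG_target − 1) − 1)
V_water = 28.5·((1.097 − 1)/(1.069 − 1) − 1)

11.5652 L


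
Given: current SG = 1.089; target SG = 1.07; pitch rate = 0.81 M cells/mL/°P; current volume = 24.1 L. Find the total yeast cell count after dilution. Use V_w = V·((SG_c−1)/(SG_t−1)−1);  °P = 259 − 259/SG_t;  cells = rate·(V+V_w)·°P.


V_w = 24.1·((1.089−1)/(1.07−1)−1) = 6.5414
V_final = 24.1 + 6.5414 = 30.6414
°P = 259 − 259/1.07 = 16.9439
cells = 0.81·30.6414·16.9439

420.5407 billion cells


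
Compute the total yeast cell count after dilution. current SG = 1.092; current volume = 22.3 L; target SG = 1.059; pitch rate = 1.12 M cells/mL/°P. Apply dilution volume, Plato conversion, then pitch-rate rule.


V_w = V·((SG_c−1)/(SG_t−1)−1);  °P = 259 − 259/SG_t;  cells = rate·(V+V_w)·°P
V_w = 22.3·((1.092−1)/(1.059−1)−1) = 12.4729
V_final = 22.3 + 12.4729 = 34.7729
°P = 259 − 259/1.059 = 14.4297
cells = 1.12·34.7729·14.4297

561.9718 billion cells


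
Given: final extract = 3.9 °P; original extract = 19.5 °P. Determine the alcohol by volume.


SG = 259/(259 − P);  ABV = (OG − FG)·131.25
OG = 259/(259 − 19.5) = 1.0814
FG = 259/(259 − 3.9) = 1.0153
ABV = (1.0814 − 1.0153)·131.25

8.6798 % ABV


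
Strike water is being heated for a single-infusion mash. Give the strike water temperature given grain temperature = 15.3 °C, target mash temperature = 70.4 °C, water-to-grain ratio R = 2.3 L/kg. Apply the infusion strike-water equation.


T_strike = (0.41/R)·(T_mash − T_grain) + T_mash
T_strike = (0.41/2.3)·(70.4 − 15.3) + 70.4

80.2222 °C


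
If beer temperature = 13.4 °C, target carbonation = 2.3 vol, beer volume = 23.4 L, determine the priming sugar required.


residual = 14.695·(0.01821 + 0.09011·e^(−0.04·T));  sugar = (target − residual)·4.0·V
residual = 14.695·(0.01821 + 0.09011·e^(−0.04·13.4)) = 1.0423
sugar = (2.3 − 1.0423)·4.0·23.4

117.7166 g


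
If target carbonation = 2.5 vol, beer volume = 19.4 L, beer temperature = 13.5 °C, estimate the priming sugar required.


residual = 14.695·(0.01821 + 0.09011·e^(−0.04·T));  sugar = (target − residual)·4.0·V
residual = 14.695·(0.01821 + 0.09011·e^(−0.04·13.5)) = 1.0393
sugar = (2.5 − 1.0393)·4.0·19.4

113.3541 g


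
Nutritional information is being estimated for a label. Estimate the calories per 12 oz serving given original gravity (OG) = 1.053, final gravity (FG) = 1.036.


ABW = (OG−FG)·131.25·0.79/FG;  °P = 259 − 259/SG (for OG→OE and FG→AE);  RE = 0.1808·OE + 0.8192·AE;  Cal = (6.9·ABW + 4·(RE−0.1))·FG·3.55
ABW = (1.053 − 1.036)·131.25·0.79/1.036 = 1.7014
OE = 259 − 259/1.053 = 13.0361 °P
AE = 259 − 259/1.036 = 9.0000 °P
RE = 0.1808·13.0361 + 0.8192·9.0000 = 9.7297 °P
Cal = (6.9·1.7014 + 4·(9.7297−0.1))·1.036·3.55

184.8418 kcal


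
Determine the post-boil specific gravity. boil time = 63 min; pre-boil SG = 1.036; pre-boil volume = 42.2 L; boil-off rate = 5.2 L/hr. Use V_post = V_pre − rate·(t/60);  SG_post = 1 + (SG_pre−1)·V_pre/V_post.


V_post = 42.2 − 5.2·(63/60) = 36.7400
SG_post = 1 + (1.036 − 1)·42.2/36.7400

1.0414


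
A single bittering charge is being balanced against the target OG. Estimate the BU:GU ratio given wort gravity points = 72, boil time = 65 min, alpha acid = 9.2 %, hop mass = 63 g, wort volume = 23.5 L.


U = 1.65·0.000125^(GP/1000)·(1−e^(−0.04t))/4.15;  IBU = (α/100)·m·U·1000/V;  BU:GU = IBU/GP
U = 1.65·0.000125^(72/1000)·(1−e^(−0.04·65))/4.15 = 0.1927
IBU = (9.2/100)·63·0.1927·1000/23.5 = 47.5288
BU:GU = 47.5288/72

0.6601


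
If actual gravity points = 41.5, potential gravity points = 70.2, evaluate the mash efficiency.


efficiency = actual / potential × 100
efficiency = 41.5 / 70.2 × 100

59.1168 %


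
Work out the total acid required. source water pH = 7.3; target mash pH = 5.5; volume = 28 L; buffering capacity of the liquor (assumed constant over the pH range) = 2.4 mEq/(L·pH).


acid = buffering capacity · (pH_source − pH_target) · V
acid = 2.4 · (7.3 − 5.5) · 28

120.9600 mEq


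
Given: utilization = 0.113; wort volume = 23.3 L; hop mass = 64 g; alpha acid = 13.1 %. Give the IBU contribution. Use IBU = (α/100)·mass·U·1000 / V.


IBU = (13.1/100)·64·0.113·1000 / 23.3

40.6606 IBU
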